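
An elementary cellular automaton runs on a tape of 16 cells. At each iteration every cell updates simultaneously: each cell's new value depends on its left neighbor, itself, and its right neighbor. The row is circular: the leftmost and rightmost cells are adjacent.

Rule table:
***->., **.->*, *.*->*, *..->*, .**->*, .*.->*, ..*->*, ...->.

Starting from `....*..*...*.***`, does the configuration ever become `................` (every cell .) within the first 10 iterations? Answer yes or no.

iteration 1: *..******.****.*
iteration 2: ****....***..***
iteration 3: ...**..**.****..
iteration 4: ..*********..**.
iteration 5: .**.......******
iteration 6: ****.....**....*
iteration 7: ...**...****..**
iteration 8: *.****.**..*****
iteration 9: ***..*******....
iteration 10: *.****.....**..*
iteration 10 is *.****.....**..*, still not uniform .

no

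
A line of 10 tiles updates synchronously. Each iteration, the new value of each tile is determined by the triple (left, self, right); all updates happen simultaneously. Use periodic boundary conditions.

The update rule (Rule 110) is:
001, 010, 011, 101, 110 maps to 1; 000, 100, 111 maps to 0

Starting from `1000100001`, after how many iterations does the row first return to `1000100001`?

25

iteration 1: 1001100011
iteration 2: 1011100110
iteration 3: 1110101111
iteration 4: 0011111000
iteration 5: 0110001000
iteration 6: 1110011000
iteration 7: 1010111001
iteration 8: 1111101011
iteration 9: 0000111110
iteration 10: 0001100010
iteration 11: 0011100110
iteration 12: 0110101110
iteration 13: 1111111010
iteration 14: 1000001111
iteration 15: 1000011000
iteration 16: 1000111001
iteration 17: 1001101011
iteration 18: 1011111110
iteration 19: 1110000011
iteration 20: 0010000110
iteration 21: 0110001110
iteration 22: 1110011010
iteration 23: 1010111111
iteration 24: 1111100000
iteration 25: 1000100001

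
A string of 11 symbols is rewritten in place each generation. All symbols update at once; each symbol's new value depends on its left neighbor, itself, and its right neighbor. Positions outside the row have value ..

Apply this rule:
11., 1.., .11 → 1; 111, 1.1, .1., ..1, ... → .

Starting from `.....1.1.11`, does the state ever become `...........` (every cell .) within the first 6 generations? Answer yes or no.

no

.........11
.........11  (fixed point — unchanged through generation 6)
generation 6 is .........11, still not uniform .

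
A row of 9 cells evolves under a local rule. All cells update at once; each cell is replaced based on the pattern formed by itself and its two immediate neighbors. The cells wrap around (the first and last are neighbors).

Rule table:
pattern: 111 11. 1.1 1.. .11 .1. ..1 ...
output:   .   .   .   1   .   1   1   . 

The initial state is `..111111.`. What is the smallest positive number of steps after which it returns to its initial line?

.1......1
.11....11
...1..1..
..111111.

4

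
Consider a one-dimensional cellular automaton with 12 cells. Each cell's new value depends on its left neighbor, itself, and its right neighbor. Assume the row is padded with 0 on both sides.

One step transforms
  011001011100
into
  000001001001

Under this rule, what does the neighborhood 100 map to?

At position 3 the neighborhood is 100; the next row has 0 there.

0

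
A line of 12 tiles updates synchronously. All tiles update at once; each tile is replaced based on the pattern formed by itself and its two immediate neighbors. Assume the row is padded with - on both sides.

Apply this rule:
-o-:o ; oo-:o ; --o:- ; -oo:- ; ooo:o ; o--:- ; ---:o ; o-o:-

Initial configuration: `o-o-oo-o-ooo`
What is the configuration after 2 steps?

o-o--o-o---o

o-o--o-o--oo
o-o--o-o---o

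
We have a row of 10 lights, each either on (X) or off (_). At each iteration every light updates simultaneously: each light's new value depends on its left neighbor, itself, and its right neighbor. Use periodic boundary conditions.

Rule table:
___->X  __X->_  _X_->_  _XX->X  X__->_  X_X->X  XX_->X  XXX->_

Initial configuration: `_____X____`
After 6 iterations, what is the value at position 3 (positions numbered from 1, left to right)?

_

iteration 1: XXXX___XXX
iteration 2: ___X_X_X__
iteration 3: XX__X_X__X
iteration 4: _X___X___X
iteration 5: X__X___X__
iteration 6: _____X____
position 3 holds _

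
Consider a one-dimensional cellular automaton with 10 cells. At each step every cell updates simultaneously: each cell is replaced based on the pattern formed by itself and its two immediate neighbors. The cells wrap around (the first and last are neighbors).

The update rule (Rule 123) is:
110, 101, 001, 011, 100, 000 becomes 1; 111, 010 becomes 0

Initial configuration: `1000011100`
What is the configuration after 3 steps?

0111110111
1100011101
0111110111

0111110111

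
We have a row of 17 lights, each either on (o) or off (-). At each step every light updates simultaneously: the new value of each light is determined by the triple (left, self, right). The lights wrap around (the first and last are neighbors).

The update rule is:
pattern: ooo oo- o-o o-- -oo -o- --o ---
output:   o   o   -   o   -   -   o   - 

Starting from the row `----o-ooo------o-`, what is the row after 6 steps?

---o---ooo----o-o
o-o-o-o-ooo--o---
---------oooo-o-o
o-------o-ooo----
-o-----o---ooo--o
--o---o-o-o-oooo-

--o---o-o-o-oooo-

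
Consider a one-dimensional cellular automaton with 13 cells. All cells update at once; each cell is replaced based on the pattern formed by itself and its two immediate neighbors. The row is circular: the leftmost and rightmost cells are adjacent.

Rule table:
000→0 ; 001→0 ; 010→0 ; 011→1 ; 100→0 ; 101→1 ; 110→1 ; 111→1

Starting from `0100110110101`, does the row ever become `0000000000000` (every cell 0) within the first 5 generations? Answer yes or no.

no

generation 1: 1000111111010
generation 2: 0000111111101
generation 3: 0000111111110
generation 4: 0000111111110  (fixed point — unchanged through generation 5)
generation 5 is 0000111111110, still not uniform 0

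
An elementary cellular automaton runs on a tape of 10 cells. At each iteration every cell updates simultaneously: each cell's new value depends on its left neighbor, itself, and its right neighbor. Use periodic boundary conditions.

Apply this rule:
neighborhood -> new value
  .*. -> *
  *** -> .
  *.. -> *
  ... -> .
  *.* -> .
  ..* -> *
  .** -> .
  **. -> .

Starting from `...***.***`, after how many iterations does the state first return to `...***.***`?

iteration 1: *.*.......
iteration 2: *.**.....*
iteration 3: ....*...*.
iteration 4: ...***.***

4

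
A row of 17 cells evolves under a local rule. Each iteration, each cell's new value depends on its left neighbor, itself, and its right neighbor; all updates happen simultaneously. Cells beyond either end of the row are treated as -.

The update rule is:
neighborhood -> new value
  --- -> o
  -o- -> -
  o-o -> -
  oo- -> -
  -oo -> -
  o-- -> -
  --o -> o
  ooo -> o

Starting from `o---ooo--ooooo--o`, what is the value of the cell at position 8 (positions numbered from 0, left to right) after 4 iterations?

o

--oo-o--o-ooo--o-
oo-----o---o--o--
---oooo--oo--o--o
ooo-oo--o---o--o-
position 8 holds o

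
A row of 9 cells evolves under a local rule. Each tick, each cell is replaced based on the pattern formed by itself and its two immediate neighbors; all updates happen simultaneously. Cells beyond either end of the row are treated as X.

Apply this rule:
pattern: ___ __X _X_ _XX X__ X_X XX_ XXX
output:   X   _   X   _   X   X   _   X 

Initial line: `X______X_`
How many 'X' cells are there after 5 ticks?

7

_XXXXX_XX
X_XXX_X_X
_X_X_XXX_
XXXXX_X_X
XXXX_XXX_
count of X: 7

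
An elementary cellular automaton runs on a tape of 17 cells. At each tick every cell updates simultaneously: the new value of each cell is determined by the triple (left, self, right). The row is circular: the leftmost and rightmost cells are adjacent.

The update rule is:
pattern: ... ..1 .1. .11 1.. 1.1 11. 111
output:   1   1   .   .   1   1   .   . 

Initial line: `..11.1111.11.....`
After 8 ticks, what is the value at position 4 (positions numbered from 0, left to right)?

11..1....1..11111
..11.1111.11.....  (repeats tick 0; period 2)
tick 8: ..11.1111.11.....
position 4 holds .

.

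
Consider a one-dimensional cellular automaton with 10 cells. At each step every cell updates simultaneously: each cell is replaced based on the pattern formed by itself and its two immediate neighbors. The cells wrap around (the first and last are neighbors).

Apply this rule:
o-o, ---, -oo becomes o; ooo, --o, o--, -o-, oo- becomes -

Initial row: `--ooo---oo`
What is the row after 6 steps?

o--o--oooo

step 1: --o---o-o-
step 2: o---o--o--
step 3: --o-------
step 4: o---oooooo
step 5: --o-o-----
step 6: o--o--oooo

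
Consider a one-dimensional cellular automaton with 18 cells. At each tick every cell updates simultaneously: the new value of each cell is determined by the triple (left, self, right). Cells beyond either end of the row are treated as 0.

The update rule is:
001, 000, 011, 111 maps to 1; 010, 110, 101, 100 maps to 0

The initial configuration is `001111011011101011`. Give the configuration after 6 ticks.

111110010011000010
111100100110011100
111001001100111001
110010011001110010
100100110011100100
001001100111001001

001001100111001001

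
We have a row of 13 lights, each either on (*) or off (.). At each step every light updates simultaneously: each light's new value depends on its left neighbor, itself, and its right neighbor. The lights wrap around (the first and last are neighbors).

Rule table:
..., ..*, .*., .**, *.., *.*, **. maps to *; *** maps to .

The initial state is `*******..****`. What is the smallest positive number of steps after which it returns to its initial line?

2

......****...
*******..****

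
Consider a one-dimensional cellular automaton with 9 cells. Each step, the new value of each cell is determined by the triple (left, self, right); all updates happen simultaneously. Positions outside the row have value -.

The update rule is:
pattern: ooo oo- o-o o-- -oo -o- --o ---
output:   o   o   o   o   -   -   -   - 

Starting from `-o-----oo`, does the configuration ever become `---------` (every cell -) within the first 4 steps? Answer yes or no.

no

--o-----o
---o-----
----o----
-----o---
step 4 is -----o---, still not uniform -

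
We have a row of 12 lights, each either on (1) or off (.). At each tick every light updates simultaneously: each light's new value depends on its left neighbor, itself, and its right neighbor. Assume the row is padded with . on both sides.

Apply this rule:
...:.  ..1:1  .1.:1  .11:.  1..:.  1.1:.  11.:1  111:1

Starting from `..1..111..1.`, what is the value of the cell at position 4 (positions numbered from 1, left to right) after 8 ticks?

tick 1: .11.1.11.11.
tick 2: 1.1.1..1..1.
tick 3: 1.1.1.11.11.
tick 4: 1.1.1..1..1.  (repeats tick 2; period 2)
tick 8: 1.1.1..1..1.
position 4 holds .

.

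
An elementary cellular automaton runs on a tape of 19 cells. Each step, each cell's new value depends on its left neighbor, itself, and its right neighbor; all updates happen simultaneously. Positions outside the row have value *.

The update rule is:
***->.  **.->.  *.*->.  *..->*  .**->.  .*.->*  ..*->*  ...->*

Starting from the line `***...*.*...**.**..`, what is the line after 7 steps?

...*********.....**

...****.****.....**
***.........*****..
...*********.....**
***.........*****..  (repeats step 2; period 2)
step 7: ...*********.....**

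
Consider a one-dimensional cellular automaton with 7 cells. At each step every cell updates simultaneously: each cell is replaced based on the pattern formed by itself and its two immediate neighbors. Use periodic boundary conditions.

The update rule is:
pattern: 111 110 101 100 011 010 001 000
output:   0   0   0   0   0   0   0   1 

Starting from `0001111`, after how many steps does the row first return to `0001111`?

2

step 1: 0100000
step 2: 0001111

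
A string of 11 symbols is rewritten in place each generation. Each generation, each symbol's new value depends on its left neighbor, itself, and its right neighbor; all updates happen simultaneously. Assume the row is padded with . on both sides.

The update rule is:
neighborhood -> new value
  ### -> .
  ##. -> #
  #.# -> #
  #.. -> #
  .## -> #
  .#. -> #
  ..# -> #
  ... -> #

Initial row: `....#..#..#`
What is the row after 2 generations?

###########
#.........#

#.........#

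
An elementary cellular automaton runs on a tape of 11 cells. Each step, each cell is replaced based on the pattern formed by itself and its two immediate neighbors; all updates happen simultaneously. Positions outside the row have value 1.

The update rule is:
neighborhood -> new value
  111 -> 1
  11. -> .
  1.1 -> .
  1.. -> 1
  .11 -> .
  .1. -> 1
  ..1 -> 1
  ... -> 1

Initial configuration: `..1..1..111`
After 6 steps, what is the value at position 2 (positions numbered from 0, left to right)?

11111111.11
1111111...1
111111.111.
11111...1..
1111.111111
111...11111
position 2 holds 1

1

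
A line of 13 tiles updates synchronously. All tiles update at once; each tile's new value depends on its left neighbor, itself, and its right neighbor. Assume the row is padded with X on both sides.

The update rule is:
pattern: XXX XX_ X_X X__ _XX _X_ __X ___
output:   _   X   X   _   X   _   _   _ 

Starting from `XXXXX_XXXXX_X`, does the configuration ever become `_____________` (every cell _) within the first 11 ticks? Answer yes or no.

____XXX___XXX
____X_X___X__
_____X_______
_____________
all cells are _ at tick 4

yes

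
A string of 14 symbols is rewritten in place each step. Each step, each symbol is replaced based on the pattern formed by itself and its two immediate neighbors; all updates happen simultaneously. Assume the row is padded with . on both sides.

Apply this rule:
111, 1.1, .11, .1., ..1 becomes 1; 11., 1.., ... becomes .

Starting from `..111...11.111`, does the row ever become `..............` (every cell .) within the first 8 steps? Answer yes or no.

no

.111...11.111.
111...11.111..
11...11.111...
1...11.111....
1..11.111.....
1.11.111......
111.111.......
11.111........
step 8 is 11.111........, still not uniform .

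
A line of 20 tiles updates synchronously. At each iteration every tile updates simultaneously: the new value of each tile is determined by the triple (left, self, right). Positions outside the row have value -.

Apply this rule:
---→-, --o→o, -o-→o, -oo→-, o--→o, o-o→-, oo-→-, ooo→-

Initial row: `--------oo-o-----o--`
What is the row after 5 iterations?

iteration 1: -------o---oo---ooo-
iteration 2: ------ooo-o--o-o---o
iteration 3: -----o----oooo-oo-oo
iteration 4: ----ooo--o----------
iteration 5: ---o---oooo---------

---o---oooo---------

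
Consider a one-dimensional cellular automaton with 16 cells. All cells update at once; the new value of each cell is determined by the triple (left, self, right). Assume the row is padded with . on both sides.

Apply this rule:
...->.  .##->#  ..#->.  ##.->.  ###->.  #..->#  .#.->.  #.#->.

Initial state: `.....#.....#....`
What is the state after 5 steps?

......#.....#...
.......#.....#..
........#.....#.
.........#.....#
..........#.....

..........#.....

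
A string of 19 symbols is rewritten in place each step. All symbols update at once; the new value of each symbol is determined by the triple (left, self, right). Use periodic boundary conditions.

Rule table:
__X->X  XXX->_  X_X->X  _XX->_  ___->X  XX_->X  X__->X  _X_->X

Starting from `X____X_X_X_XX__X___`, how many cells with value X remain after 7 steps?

18

XXXXXXXXXXX_XXXXXXX
__________XX_______
XXXXXXXXXX_XXXXXXXX
_________XX________
XXXXXXXXX_XXXXXXXXX
________XX_________
XXXXXXXX_XXXXXXXXXX
count of X: 18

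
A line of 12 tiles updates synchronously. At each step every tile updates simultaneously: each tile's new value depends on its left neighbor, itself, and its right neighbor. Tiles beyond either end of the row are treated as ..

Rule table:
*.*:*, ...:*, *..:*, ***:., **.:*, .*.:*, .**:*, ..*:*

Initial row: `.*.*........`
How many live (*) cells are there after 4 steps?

2

************
*..........*
************  (repeats step 1; period 2)
step 4: *..........*
count of *: 2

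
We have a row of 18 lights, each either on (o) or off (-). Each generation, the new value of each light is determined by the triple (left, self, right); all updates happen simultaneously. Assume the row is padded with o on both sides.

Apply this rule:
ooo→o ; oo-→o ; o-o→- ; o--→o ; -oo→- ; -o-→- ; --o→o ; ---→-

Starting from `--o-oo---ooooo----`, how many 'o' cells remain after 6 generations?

oo---oo-o-ooooo--o
ooo-o-o----oooooo-
ooo----o--o-ooooo-
oooo--o-oo---oooo-
oooooo---oo-o-ooo-
ooooooo-o-o----oo-
count of o: 11

11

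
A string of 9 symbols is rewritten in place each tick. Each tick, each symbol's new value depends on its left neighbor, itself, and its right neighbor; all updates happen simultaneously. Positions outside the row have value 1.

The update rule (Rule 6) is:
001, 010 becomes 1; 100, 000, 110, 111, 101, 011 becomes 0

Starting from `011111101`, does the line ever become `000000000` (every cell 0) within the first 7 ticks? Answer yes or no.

yes

000000000
all cells are 0 at tick 1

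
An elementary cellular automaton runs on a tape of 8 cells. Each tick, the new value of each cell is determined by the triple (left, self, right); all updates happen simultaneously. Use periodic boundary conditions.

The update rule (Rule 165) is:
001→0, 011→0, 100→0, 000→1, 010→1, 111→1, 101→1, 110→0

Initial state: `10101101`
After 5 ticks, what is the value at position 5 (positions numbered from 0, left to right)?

1

tick 1: 01110010
tick 2: 00100010
tick 3: 10101010
tick 4: 11111111
tick 5: 11111111
position 5 holds 1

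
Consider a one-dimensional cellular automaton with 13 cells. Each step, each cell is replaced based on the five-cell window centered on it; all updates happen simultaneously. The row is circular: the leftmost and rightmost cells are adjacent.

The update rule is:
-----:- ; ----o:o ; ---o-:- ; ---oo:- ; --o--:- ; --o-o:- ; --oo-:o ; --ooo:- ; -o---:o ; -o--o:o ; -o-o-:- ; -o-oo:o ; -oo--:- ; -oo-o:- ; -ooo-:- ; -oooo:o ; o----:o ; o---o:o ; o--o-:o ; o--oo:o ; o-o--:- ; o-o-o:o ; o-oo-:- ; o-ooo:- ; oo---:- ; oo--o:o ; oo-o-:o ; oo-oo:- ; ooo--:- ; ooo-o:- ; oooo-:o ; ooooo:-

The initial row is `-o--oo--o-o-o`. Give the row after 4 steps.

-oo-oo---oo--

--ooo-oo--o-o
oo------oo---
o--o--o-o--o-
-oo-oo---oo--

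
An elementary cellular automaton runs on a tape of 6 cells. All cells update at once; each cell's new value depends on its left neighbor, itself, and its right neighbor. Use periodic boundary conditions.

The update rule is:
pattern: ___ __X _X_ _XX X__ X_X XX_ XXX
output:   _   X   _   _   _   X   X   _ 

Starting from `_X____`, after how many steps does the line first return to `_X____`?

X_____
_____X
____X_
___X__
__X___
_X____

6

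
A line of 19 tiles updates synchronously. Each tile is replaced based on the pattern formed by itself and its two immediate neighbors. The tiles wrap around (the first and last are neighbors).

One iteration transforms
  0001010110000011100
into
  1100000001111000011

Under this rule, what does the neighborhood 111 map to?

At position 15 the neighborhood is 111; the next row has 0 there.

0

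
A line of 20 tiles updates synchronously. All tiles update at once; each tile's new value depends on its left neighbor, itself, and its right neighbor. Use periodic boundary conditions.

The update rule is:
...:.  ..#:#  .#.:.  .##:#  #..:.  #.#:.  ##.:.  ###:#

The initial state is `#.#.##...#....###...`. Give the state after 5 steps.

step 1: ....#...#....###...#
step 2: ...#...#....###...#.
step 3: ..#...#....###...#..
step 4: .#...#....###...#...
step 5: #...#....###...#....

#...#....###...#....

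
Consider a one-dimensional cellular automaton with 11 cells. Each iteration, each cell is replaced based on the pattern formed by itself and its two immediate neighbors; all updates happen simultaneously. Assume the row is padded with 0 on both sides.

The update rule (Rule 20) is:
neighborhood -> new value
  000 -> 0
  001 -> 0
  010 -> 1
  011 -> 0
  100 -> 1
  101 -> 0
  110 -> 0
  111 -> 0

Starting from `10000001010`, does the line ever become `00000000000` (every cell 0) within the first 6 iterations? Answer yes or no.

11000001011
00100001000
00110001100
00001000010
00001100011
00000010000
iteration 6 is 00000010000, still not uniform 0

no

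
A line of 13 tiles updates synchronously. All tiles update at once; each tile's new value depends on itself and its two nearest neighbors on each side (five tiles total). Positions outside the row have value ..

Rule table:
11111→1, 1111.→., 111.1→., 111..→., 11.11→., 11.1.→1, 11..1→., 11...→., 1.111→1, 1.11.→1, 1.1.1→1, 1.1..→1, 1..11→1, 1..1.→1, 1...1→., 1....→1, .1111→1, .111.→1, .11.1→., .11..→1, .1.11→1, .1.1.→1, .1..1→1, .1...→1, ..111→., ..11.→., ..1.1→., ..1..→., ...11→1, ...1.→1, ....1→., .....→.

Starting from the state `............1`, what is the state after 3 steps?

...........1.
..........1.1
.........1.11

.........1.11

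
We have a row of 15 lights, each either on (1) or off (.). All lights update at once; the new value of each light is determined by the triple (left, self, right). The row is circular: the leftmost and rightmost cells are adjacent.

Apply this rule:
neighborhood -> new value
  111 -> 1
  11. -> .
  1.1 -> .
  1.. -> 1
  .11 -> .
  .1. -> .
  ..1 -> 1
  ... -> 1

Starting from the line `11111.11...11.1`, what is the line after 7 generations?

1111....111....
.11.1111.1.1111
.....11.....11.
11111..11111..1
1111.11.111.11.
.11......1.....
1..111111.11111

1..111111.11111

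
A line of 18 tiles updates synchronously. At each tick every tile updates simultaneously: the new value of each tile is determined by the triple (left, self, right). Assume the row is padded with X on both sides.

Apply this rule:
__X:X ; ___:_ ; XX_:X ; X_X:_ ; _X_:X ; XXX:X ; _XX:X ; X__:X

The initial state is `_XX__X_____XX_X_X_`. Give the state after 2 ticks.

_XXXXXX___XXX_X_X_
_XXXXXXX_XXXX_X_X_

_XXXXXXX_XXXX_X_X_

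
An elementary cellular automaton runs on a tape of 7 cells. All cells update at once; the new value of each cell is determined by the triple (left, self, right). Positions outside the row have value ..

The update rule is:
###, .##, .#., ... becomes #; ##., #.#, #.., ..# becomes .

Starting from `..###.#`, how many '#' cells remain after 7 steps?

4

#.##..#
#.#...#
#.#.#.#
#.#.#.#  (fixed point — unchanged through step 7)
count of #: 4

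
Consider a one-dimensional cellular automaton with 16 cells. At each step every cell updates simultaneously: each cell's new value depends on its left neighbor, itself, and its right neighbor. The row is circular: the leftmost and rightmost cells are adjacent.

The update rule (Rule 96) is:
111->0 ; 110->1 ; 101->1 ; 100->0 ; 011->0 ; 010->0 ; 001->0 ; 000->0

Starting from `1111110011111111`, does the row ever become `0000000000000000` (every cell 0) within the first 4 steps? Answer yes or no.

yes

0000010000000000
0000000000000000
all cells are 0 at step 2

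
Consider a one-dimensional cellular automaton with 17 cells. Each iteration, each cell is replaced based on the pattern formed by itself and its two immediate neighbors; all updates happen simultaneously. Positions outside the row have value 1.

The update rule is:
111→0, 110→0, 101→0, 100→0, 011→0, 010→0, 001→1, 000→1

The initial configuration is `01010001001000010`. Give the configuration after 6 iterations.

iteration 1: 00000110010011100
iteration 2: 01111000100100001
iteration 3: 00000011001001110
iteration 4: 01111100010010000
iteration 5: 00000001100100111
iteration 6: 01111110001001000

01111110001001000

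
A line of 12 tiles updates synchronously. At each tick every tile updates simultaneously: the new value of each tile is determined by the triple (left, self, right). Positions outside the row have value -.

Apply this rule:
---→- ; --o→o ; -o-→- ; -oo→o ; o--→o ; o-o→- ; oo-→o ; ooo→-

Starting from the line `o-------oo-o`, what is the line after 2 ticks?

-o-----ooo--
o-o---oo-oo-

o-o---oo-oo-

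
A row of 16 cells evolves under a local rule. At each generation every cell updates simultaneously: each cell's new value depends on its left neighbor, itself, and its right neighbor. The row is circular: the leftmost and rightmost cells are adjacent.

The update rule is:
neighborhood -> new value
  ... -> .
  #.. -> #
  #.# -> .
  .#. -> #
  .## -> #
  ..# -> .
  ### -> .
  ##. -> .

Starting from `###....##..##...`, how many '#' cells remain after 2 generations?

9

#..#...#.#.#.#..
##.##..#.#.#.##.
count of #: 9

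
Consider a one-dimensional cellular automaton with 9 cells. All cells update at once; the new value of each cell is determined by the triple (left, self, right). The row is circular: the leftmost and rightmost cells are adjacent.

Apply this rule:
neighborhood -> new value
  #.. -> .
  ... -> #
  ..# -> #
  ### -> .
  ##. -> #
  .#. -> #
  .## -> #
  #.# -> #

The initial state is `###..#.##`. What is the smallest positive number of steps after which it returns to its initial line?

..#.####.
#####..#.
#...#.###
#.#####..
###...#.#
..#.#####
.####...#
##..#.###
.#.####..
####..#.#
...#.####
.#####..#
##...#.##
.#.#####.
####...#.
#..#.####
#.####...
###..#.##

18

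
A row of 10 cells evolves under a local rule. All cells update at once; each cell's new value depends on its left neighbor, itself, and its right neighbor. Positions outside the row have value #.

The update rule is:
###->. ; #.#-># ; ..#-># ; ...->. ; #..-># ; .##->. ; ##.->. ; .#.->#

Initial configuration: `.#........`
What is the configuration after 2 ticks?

...#....#.

tick 1: ###......#
tick 2: ...#....#.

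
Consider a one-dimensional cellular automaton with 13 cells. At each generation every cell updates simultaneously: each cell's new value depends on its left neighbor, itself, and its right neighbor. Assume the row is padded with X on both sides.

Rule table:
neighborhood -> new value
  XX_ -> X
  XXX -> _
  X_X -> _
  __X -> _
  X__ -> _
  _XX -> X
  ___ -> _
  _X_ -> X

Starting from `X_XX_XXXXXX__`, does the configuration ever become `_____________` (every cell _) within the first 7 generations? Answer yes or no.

no

X_XX_X____X__
X_XX_X____X__  (fixed point — unchanged through generation 7)
generation 7 is X_XX_X____X__, still not uniform _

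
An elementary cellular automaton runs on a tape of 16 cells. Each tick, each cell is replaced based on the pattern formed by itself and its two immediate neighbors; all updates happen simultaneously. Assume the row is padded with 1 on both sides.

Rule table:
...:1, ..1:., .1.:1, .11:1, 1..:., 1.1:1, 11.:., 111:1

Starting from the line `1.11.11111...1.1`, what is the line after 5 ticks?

11111..1.1111111

tick 1: .11.11111..1.111
tick 2: 11.11111...11111
tick 3: 1.11111..1.11111
tick 4: .11111...1111111
tick 5: 11111..1.1111111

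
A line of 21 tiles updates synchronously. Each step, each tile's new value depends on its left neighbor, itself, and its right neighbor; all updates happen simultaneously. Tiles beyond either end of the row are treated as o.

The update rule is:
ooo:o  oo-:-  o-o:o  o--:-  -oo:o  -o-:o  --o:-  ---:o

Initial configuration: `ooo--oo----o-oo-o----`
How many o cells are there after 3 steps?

13

step 1: oo---o--oo-ooo-oo-oo-
step 2: o--o-o--o-ooo-oo-oo-o
step 3: ---ooo--oooo-oo-oo-oo
count of o: 13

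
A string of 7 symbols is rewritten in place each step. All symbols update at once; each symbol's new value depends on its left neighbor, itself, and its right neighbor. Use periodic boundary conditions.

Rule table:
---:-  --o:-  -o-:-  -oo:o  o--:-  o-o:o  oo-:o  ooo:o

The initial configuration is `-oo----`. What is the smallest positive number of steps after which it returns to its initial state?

1

-oo----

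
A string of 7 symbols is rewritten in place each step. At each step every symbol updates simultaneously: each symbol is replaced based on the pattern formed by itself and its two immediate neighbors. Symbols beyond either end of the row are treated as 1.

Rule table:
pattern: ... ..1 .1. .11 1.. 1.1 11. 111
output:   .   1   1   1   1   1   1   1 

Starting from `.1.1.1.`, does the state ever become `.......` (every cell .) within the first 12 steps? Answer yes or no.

step 1: 1111111
step 2: 1111111  (fixed point — unchanged through step 12)
step 12 is 1111111, still not uniform .

no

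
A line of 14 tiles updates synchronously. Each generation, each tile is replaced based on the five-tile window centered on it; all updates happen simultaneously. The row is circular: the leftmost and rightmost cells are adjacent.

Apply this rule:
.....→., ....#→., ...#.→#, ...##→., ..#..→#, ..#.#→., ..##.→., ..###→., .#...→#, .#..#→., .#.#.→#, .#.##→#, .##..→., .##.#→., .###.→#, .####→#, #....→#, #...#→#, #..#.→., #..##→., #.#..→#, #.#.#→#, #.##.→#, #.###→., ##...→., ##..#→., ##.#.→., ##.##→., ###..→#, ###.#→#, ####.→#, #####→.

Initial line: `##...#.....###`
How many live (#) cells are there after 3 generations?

##.#####....#.
#...#.##.#.#.#
..##.##..#####
count of #: 9

9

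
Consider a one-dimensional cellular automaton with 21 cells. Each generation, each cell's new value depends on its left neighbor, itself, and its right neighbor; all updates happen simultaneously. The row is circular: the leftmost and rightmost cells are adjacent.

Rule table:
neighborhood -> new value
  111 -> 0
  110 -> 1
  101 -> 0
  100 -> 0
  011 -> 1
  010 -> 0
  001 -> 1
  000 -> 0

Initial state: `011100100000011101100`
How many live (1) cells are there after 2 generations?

generation 1: 110101000000110101100
generation 2: 110000000001110001101
count of 1: 8

8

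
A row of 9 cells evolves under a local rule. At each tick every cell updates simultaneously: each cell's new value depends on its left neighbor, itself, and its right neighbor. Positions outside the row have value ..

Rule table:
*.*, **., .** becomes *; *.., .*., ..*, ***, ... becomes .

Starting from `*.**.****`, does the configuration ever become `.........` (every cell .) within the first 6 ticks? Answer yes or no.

yes

tick 1: .*****..*
tick 2: .*...*...
tick 3: .........
all cells are . at tick 3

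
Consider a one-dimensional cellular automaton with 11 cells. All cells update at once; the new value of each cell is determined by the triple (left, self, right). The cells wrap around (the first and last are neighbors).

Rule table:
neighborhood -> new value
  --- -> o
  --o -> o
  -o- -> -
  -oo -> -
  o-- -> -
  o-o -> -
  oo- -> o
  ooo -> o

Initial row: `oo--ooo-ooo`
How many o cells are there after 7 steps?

oo-o-oo--oo
oo----o-o-o
oo-ooo-----
-o--oo-oooo
---o-o--ooo
-oo----o-oo
--o-ooo---o
count of o: 5

5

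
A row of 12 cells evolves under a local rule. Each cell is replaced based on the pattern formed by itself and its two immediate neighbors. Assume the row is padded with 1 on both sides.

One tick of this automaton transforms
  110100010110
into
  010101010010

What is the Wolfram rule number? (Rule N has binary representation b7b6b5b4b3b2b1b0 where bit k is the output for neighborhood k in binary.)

69

position 0: 111 → 0  (bit 7 = 0)
position 1: 110 → 1  (bit 6 = 1)
position 2: 101 → 0  (bit 5 = 0)
position 4: 100 → 0  (bit 4 = 0)
position 9: 011 → 0  (bit 3 = 0)
position 3: 010 → 1  (bit 2 = 1)
position 6: 001 → 0  (bit 1 = 0)
position 5: 000 → 1  (bit 0 = 1)
bits b7..b0 = 01000101 = 69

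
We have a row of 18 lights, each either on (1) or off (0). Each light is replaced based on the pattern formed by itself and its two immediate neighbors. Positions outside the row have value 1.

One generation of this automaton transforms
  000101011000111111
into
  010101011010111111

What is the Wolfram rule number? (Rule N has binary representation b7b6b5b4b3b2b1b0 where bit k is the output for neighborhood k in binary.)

205

position 13: 111 → 1  (bit 7 = 1)
position 8: 110 → 1  (bit 6 = 1)
position 4: 101 → 0  (bit 5 = 0)
position 0: 100 → 0  (bit 4 = 0)
position 7: 011 → 1  (bit 3 = 1)
position 3: 010 → 1  (bit 2 = 1)
position 2: 001 → 0  (bit 1 = 0)
position 1: 000 → 1  (bit 0 = 1)
bits b7..b0 = 11001101 = 205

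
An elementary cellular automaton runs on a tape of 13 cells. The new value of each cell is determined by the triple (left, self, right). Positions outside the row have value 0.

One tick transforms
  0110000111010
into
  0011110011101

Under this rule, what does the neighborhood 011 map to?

0

At position 1 the neighborhood is 011; the next row has 0 there.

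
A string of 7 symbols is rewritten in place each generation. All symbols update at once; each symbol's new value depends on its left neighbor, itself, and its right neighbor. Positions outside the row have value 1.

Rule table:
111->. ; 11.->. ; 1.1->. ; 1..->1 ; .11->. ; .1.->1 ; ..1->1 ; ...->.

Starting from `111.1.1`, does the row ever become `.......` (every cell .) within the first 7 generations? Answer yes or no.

yes

....1..
1..1111
.11....
...1..1
1.1111.
.......
all cells are . at generation 6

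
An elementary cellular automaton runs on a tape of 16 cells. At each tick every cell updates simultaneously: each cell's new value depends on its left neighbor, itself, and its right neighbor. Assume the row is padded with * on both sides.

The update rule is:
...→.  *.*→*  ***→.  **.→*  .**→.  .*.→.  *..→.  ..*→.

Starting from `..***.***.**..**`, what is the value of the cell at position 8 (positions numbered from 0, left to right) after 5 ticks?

.

....**..**.*....
.....*...**.....
..........*.....
................
................
position 8 holds .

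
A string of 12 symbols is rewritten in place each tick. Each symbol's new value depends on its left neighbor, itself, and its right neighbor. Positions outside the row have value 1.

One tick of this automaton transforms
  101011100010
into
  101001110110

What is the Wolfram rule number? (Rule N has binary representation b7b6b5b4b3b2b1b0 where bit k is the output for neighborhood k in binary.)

position 5: 111 → 1  (bit 7 = 1)
position 0: 110 → 1  (bit 6 = 1)
position 1: 101 → 0  (bit 5 = 0)
position 7: 100 → 1  (bit 4 = 1)
position 4: 011 → 0  (bit 3 = 0)
position 2: 010 → 1  (bit 2 = 1)
position 9: 001 → 1  (bit 1 = 1)
position 8: 000 → 0  (bit 0 = 0)
bits b7..b0 = 11010110 = 214

214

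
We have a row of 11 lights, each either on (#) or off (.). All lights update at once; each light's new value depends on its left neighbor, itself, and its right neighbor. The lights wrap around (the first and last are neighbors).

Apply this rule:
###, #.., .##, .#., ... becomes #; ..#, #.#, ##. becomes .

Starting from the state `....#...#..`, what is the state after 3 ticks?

###.###.###
##..##..###
#.#.#.#.###

#.#.#.#.###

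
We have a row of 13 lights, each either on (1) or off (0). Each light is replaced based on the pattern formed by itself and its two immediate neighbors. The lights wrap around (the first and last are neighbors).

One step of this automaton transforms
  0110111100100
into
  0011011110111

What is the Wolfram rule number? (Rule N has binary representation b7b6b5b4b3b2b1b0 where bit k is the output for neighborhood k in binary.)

245

position 5: 111 → 1  (bit 7 = 1)
position 2: 110 → 1  (bit 6 = 1)
position 3: 101 → 1  (bit 5 = 1)
position 8: 100 → 1  (bit 4 = 1)
position 1: 011 → 0  (bit 3 = 0)
position 10: 010 → 1  (bit 2 = 1)
position 0: 001 → 0  (bit 1 = 0)
position 12: 000 → 1  (bit 0 = 1)
bits b7..b0 = 11110101 = 245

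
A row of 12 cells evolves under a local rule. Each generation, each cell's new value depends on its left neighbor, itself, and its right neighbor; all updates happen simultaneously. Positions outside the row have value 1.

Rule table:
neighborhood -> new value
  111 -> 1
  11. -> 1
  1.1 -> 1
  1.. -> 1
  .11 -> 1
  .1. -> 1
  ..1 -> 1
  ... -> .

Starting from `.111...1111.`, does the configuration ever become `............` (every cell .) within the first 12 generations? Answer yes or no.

11111.111111
111111111111
111111111111  (fixed point — unchanged through generation 12)
generation 12 is 111111111111, still not uniform .

no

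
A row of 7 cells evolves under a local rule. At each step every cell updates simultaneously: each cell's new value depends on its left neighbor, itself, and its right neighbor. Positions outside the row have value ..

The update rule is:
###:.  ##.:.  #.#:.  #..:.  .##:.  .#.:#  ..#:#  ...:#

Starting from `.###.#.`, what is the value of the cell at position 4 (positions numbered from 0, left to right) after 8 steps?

#

#....#.
#.####.
#......
#.#####
#......  (repeats step 3; period 2)
step 8: #.#####
position 4 holds #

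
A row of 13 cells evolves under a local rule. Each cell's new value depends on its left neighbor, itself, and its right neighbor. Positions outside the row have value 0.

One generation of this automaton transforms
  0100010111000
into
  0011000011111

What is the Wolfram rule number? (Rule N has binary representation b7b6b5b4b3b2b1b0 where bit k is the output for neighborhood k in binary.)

position 8: 111 → 1  (bit 7 = 1)
position 9: 110 → 1  (bit 6 = 1)
position 6: 101 → 0  (bit 5 = 0)
position 2: 100 → 1  (bit 4 = 1)
position 7: 011 → 0  (bit 3 = 0)
position 1: 010 → 0  (bit 2 = 0)
position 0: 001 → 0  (bit 1 = 0)
position 3: 000 → 1  (bit 0 = 1)
bits b7..b0 = 11010001 = 209

209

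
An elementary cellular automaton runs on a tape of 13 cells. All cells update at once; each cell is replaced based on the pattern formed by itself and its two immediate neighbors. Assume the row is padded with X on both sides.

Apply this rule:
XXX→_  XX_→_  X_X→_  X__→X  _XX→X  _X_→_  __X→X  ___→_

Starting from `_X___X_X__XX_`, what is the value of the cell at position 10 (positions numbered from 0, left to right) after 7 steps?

_

__X_X___XXX__
XX___X_XX__XX
__X_X__X_XXX_
XX___XX__X___
__X_XX_XX_X_X
XX__X__X____X
__XX_XX_X__XX
position 10 holds _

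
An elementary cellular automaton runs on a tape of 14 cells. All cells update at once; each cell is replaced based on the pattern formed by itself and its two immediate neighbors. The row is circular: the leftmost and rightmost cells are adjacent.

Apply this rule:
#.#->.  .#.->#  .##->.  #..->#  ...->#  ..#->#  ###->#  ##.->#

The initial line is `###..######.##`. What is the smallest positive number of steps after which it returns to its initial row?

#####.#####..#
#####..######.
.######.#####.
#.#####..#####
#..######.####
###.#####..###
###..######.##

7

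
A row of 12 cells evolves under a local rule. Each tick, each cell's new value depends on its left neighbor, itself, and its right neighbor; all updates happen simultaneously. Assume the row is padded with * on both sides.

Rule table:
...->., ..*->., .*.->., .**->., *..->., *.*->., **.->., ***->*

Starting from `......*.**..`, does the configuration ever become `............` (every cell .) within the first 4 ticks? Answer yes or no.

yes

............
all cells are . at tick 1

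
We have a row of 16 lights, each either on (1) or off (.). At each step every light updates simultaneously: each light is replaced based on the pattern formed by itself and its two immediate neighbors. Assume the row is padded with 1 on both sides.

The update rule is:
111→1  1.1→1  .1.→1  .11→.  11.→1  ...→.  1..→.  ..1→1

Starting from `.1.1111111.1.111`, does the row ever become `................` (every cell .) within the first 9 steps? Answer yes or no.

111.111111111.11
1111.111111111.1
11111.111111111.
111111.111111111
1111111.11111111
11111111.1111111
111111111.111111
1111111111.11111
11111111111.1111
step 9 is 11111111111.1111, still not uniform .

no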